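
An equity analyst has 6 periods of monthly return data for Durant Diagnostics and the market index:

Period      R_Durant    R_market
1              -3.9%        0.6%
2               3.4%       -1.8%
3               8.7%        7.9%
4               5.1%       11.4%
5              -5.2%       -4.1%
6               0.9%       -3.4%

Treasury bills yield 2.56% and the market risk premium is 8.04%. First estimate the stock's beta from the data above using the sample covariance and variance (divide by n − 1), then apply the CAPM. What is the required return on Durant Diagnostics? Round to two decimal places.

7.28%

Mean R_i = (-3.9 + 3.4 + 8.7 + 5.1 − 5.2 + 0.9) / 6 = 1.5000%
Mean R_m = (0.6 − 1.8 + 7.9 + 11.4 − 4.1 − 3.4) / 6 = 1.7667%
Σ(R_i − R̄_i)(R_m − R̄_m) = 120.7700  ⇒  Cov = 120.7700 / 5 = 24.1540
Σ(R_m − R̄_m)² = 205.6133  ⇒  Var(R_m) = 205.6133 / 5 = 41.1227
β = Cov / Var(R_m) = 24.1540 / 41.1227 = 0.5874
E(R) = R_f + β × MRP = 2.56% + 0.5874 × 8.04% = 7.28%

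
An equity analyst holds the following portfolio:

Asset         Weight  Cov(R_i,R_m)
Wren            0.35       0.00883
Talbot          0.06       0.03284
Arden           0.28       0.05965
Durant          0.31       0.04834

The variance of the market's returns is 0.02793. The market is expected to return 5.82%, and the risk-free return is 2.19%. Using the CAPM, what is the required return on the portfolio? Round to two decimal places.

β_Wren = 0.00883 / 0.02793 = 0.3161
β_Talbot = 0.03284 / 0.02793 = 1.1758
β_Arden = 0.05965 / 0.02793 = 2.1357
β_Durant = 0.04834 / 0.02793 = 1.7308
β_P = Σ w_i β_i = 0.35×0.3161 + 0.06×1.1758 + 0.28×2.1357 + 0.31×1.7308 = 1.3157
MRP = 5.82% − 2.19% = 3.63%
E(R_P) = R_f + β_P × MRP = 2.19% + 1.3157 × 3.63% = 6.97%

6.97%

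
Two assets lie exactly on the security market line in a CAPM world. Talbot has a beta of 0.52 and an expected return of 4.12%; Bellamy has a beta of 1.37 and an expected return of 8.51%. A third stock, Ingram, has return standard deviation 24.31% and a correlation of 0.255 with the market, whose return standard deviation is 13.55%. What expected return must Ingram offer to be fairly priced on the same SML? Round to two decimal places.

MRP = (8.51% − 4.12%) / (1.37 − 0.52) = 5.1647%
R_f = 4.12% − 0.52 × 5.1647% = 1.4344%
β_Ingram = ρ·σ_i/σ_m = 0.255 × 24.31 / 13.55 = 0.4575
E(R_Ingram) = R_f + β × MRP = 1.4344% + 0.4575 × 5.1647% = 3.80%

3.80%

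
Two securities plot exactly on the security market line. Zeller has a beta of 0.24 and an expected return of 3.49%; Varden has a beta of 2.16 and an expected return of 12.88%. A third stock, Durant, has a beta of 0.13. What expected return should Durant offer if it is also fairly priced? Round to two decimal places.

MRP (SML slope) = (12.88% − 3.49%) / (2.16 − 0.24) = 9.39% / 1.92 = 4.8906%
R_f (intercept) = 3.49% − 0.24 × 4.8906% = 2.3163%
E(R_Durant) = R_f + β × MRP = 2.3163% + 0.13 × 4.8906% = 2.95%

2.95%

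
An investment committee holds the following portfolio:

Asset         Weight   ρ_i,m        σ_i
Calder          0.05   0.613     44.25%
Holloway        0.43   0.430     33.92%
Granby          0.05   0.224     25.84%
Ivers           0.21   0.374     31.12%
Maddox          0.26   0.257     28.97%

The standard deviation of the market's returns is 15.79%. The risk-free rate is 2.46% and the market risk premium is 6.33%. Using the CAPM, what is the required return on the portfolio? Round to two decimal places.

β_Calder = 0.613 × 44.25% / 15.79% = 1.7179
β_Holloway = 0.430 × 33.92% / 15.79% = 0.9237
β_Granby = 0.224 × 25.84% / 15.79% = 0.3666
β_Ivers = 0.374 × 31.12% / 15.79% = 0.7371
β_Maddox = 0.257 × 28.97% / 15.79% = 0.4715
β_P = Σ w_i β_i = 0.05×1.7179 + 0.43×0.9237 + 0.05×0.3666 + 0.21×0.7371 + 0.26×0.4715 = 0.7788
E(R_P) = R_f + β_P × MRP = 2.46% + 0.7788 × 6.33% = 7.39%

7.39%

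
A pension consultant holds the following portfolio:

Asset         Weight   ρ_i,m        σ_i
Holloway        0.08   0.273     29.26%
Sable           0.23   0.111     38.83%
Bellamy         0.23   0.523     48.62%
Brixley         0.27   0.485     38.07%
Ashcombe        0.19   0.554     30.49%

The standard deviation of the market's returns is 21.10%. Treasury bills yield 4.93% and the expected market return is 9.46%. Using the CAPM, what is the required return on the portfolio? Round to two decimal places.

8.29%

β_Holloway = 0.273 × 29.26% / 21.10% = 0.3786
β_Sable = 0.111 × 38.83% / 21.10% = 0.2043
β_Bellamy = 0.523 × 48.62% / 21.10% = 1.2051
β_Brixley = 0.485 × 38.07% / 21.10% = 0.8751
β_Ashcombe = 0.554 × 30.49% / 21.10% = 0.8005
β_P = Σ w_i β_i = 0.08×0.3786 + 0.23×0.2043 + 0.23×1.2051 + 0.27×0.8751 + 0.19×0.8005 = 0.7428
MRP = 9.46% − 4.93% = 4.53%
E(R_P) = R_f + β_P × MRP = 4.93% + 0.7428 × 4.53% = 8.29%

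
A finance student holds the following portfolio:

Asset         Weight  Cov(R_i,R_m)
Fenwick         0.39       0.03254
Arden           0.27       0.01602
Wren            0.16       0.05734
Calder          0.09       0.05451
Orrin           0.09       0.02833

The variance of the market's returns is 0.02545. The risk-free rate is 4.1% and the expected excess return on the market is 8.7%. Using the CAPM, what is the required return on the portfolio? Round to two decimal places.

15.60%

β_Fenwick = 0.03254 / 0.02545 = 1.2786
β_Arden = 0.01602 / 0.02545 = 0.6295
β_Wren = 0.05734 / 0.02545 = 2.2530
β_Calder = 0.05451 / 0.02545 = 2.1418
β_Orrin = 0.02833 / 0.02545 = 1.1132
β_P = Σ w_i β_i = 0.39×1.2786 + 0.27×0.6295 + 0.16×2.2530 + 0.09×2.1418 + 0.09×1.1132 = 1.3220
E(R_P) = R_f + β_P × MRP = 4.1% + 1.3220 × 8.7% = 15.60%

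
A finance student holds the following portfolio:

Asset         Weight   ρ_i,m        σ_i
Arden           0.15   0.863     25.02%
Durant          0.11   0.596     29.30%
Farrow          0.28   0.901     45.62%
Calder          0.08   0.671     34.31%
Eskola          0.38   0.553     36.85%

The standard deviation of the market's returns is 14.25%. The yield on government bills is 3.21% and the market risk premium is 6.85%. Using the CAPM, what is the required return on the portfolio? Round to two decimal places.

β_Arden = 0.863 × 25.02% / 14.25% = 1.5152
β_Durant = 0.596 × 29.30% / 14.25% = 1.2255
β_Farrow = 0.901 × 45.62% / 14.25% = 2.8845
β_Calder = 0.671 × 34.31% / 14.25% = 1.6156
β_Eskola = 0.553 × 36.85% / 14.25% = 1.4300
β_P = Σ w_i β_i = 0.15×1.5152 + 0.11×1.2255 + 0.28×2.8845 + 0.08×1.6156 + 0.38×1.4300 = 1.8424
E(R_P) = R_f + β_P × MRP = 3.21% + 1.8424 × 6.85% = 15.83%

15.83%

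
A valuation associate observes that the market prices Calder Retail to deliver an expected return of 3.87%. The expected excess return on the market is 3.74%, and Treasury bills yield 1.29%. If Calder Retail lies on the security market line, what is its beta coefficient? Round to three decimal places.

β = (E(R) − R_f) / MRP = (3.87% − 1.29%) / 3.74% = 2.58% / 3.74% = 0.690

0.690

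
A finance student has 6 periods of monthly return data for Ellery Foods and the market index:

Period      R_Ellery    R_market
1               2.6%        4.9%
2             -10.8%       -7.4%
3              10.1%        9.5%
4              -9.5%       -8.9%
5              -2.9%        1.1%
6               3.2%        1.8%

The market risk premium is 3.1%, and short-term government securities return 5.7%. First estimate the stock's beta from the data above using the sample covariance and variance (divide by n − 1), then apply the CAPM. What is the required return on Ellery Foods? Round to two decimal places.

9.10%

Mean R_i = (2.6 − 10.8 + 10.1 − 9.5 − 2.9 + 3.2) / 6 = -1.2167%
Mean R_m = (4.9 − 7.4 + 9.5 − 8.9 + 1.1 + 1.8) / 6 = 0.1667%
Σ(R_i − R̄_i)(R_m − R̄_m) = 276.9467  ⇒  Cov = 276.9467 / 5 = 55.3893
Σ(R_m − R̄_m)² = 252.5133  ⇒  Var(R_m) = 252.5133 / 5 = 50.5027
β = Cov / Var(R_m) = 55.3893 / 50.5027 = 1.0968
E(R) = R_f + β × MRP = 5.7% + 1.0968 × 3.1% = 9.10%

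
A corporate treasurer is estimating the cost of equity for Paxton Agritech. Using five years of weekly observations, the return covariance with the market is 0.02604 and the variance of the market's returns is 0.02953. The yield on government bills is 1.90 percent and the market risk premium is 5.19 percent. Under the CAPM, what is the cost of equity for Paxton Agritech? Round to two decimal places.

6.48%

β = Cov(R_i, R_m) / Var(R_m) = 0.02604 / 0.02953 = 0.8818
E(R) = R_f + β × MRP = 1.90% + 0.8818 × 5.19% = 6.48%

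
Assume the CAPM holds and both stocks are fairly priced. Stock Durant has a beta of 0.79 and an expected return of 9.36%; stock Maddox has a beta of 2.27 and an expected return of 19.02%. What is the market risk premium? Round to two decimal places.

Both satisfy E(R) = R_f + β·MRP, so the slope of the SML is
MRP = (19.02% − 9.36%) / (2.27 − 0.79) = 9.66% / 1.48 = 6.5270%

6.53%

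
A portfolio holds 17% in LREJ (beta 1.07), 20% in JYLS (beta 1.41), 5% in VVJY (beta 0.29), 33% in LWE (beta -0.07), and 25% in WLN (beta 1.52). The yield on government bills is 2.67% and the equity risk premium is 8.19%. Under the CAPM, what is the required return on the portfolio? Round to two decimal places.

β_P = Σ w_i β_i = 0.17×1.07 + 0.20×1.41 + 0.05×0.29 + 0.33×-0.07 + 0.25×1.52 = 0.8353
E(R_P) = R_f + β_P × MRP = 2.67% + 0.8353 × 8.19% = 9.51%

9.51%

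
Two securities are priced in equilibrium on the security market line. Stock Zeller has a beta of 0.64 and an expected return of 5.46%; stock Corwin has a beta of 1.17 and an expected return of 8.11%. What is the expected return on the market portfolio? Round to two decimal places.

Both satisfy E(R) = R_f + β·MRP, so the slope of the SML is
MRP = (8.11% − 5.46%) / (1.17 − 0.64) = 2.65% / 0.53 = 5.0000%
R_f = E(R_Zeller) − β_Zeller·MRP = 5.46% − 0.64 × 5.0000% = 2.2600%
E(R_m) = R_f + MRP = 2.2600% + 5.0000% = 7.26%

7.26%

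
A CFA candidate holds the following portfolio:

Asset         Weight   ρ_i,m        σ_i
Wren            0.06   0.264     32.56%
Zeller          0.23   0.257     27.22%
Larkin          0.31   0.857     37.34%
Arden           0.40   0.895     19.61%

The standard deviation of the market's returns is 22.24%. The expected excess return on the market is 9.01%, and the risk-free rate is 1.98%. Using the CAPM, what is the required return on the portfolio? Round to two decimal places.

β_Wren = 0.264 × 32.56% / 22.24% = 0.3865
β_Zeller = 0.257 × 27.22% / 22.24% = 0.3145
β_Larkin = 0.857 × 37.34% / 22.24% = 1.4389
β_Arden = 0.895 × 19.61% / 22.24% = 0.7892
β_P = Σ w_i β_i = 0.06×0.3865 + 0.23×0.3145 + 0.31×1.4389 + 0.40×0.7892 = 0.8573
E(R_P) = R_f + β_P × MRP = 1.98% + 0.8573 × 9.01% = 9.70%

9.70%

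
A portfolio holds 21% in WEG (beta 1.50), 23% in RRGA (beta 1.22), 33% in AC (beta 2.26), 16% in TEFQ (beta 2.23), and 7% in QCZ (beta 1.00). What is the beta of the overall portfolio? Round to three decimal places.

1.768

β_P = Σ w_i β_i = 0.21×1.50 + 0.23×1.22 + 0.33×2.26 + 0.16×2.23 + 0.07×1.00 = 1.7682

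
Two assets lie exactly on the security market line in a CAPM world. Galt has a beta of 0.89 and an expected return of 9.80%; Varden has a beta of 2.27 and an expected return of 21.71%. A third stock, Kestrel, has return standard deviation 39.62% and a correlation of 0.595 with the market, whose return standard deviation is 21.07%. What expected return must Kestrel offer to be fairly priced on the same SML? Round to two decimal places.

11.77%

MRP = (21.71% − 9.80%) / (2.27 − 0.89) = 8.6304%
R_f = 9.80% − 0.89 × 8.6304% = 2.1189%
β_Kestrel = ρ·σ_i/σ_m = 0.595 × 39.62 / 21.07 = 1.1188
E(R_Kestrel) = R_f + β × MRP = 2.1189% + 1.1188 × 8.6304% = 11.77%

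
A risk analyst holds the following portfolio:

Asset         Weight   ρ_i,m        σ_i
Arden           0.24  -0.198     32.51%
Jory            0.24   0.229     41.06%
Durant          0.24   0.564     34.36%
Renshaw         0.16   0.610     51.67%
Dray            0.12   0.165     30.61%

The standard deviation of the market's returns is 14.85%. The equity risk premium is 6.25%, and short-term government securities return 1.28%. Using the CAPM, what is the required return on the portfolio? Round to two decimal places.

β_Arden = -0.198 × 32.51% / 14.85% = -0.4335
β_Jory = 0.229 × 41.06% / 14.85% = 0.6332
β_Durant = 0.564 × 34.36% / 14.85% = 1.3050
β_Renshaw = 0.610 × 51.67% / 14.85% = 2.1225
β_Dray = 0.165 × 30.61% / 14.85% = 0.3401
β_P = Σ w_i β_i = 0.24×-0.4335 + 0.24×0.6332 + 0.24×1.3050 + 0.16×2.1225 + 0.12×0.3401 = 0.7415
E(R_P) = R_f + β_P × MRP = 1.28% + 0.7415 × 6.25% = 5.91%

5.91%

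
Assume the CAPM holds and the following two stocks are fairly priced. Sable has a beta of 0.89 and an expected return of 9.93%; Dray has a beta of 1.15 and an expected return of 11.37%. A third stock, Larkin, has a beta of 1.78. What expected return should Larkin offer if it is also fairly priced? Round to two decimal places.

14.86%

MRP (SML slope) = (11.37% − 9.93%) / (1.15 − 0.89) = 1.44% / 0.26 = 5.5385%
R_f (intercept) = 9.93% − 0.89 × 5.5385% = 5.0007%
E(R_Larkin) = R_f + β × MRP = 5.0007% + 1.78 × 5.5385% = 14.86%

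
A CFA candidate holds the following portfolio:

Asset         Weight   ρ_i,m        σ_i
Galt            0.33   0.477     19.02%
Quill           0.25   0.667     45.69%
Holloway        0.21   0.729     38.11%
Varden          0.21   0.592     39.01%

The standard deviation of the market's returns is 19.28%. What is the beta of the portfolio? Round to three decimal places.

1.105

β_Galt = 0.477 × 19.02% / 19.28% = 0.4706
β_Quill = 0.667 × 45.69% / 19.28% = 1.5807
β_Holloway = 0.729 × 38.11% / 19.28% = 1.4410
β_Varden = 0.592 × 39.01% / 19.28% = 1.1978
β_P = Σ w_i β_i = 0.33×0.4706 + 0.25×1.5807 + 0.21×1.4410 + 0.21×1.1978 = 1.1046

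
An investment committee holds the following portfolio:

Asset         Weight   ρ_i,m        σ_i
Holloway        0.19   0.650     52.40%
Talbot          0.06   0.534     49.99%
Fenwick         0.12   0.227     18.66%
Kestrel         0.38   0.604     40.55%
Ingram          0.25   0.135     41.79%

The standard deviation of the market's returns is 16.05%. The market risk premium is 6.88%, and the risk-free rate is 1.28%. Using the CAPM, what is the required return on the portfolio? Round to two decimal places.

β_Holloway = 0.650 × 52.40% / 16.05% = 2.1221
β_Talbot = 0.534 × 49.99% / 16.05% = 1.6632
β_Fenwick = 0.227 × 18.66% / 16.05% = 0.2639
β_Kestrel = 0.604 × 40.55% / 16.05% = 1.5260
β_Ingram = 0.135 × 41.79% / 16.05% = 0.3515
β_P = Σ w_i β_i = 0.19×2.1221 + 0.06×1.6632 + 0.12×0.2639 + 0.38×1.5260 + 0.25×0.3515 = 1.2024
E(R_P) = R_f + β_P × MRP = 1.28% + 1.2024 × 6.88% = 9.55%

9.55%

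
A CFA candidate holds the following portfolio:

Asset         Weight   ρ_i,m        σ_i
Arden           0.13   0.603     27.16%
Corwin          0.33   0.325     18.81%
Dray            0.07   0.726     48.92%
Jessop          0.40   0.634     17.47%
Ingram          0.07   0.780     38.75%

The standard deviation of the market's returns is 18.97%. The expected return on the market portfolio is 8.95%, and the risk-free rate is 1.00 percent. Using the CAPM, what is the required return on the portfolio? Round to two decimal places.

6.52%

β_Arden = 0.603 × 27.16% / 18.97% = 0.8633
β_Corwin = 0.325 × 18.81% / 18.97% = 0.3223
β_Dray = 0.726 × 48.92% / 18.97% = 1.8722
β_Jessop = 0.634 × 17.47% / 18.97% = 0.5839
β_Ingram = 0.780 × 38.75% / 18.97% = 1.5933
β_P = Σ w_i β_i = 0.13×0.8633 + 0.33×0.3223 + 0.07×1.8722 + 0.40×0.5839 + 0.07×1.5933 = 0.6947
MRP = 8.95% − 1.00% = 7.95%
E(R_P) = R_f + β_P × MRP = 1.00% + 0.6947 × 7.95% = 6.52%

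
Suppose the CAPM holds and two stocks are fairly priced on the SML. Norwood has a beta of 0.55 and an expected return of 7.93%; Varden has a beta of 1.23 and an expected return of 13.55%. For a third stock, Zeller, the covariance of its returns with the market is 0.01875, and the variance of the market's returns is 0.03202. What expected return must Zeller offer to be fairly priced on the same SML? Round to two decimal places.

MRP = (13.55% − 7.93%) / (1.23 − 0.55) = 8.2647%
R_f = 7.93% − 0.55 × 8.2647% = 3.3844%
β_Zeller = Cov / Var(R_m) = 0.01875 / 0.03202 = 0.5856
E(R_Zeller) = R_f + β × MRP = 3.3844% + 0.5856 × 8.2647% = 8.22%

8.22%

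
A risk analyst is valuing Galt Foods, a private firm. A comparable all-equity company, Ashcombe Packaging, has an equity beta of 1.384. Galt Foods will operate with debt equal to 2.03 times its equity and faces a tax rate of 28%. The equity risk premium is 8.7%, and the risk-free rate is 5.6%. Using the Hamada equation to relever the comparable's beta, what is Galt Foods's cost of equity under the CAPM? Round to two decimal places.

35.24%

β_L = β_U × [1 + (1 − t)(D/E)] = 1.384 × [1 + (1 − 0.28) × 2.03]
    = 1.384 × [1 + 0.72 × 2.03] = 1.384 × 2.4616 = 3.4069
E(R) = R_f + β_L × MRP = 5.6% + 3.4069 × 8.7% = 35.24%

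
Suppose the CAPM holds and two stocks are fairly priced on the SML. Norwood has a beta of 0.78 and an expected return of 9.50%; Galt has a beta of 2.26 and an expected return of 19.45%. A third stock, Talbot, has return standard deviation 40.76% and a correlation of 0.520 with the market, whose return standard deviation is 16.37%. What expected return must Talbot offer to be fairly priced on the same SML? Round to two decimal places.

12.96%

MRP = (19.45% − 9.50%) / (2.26 − 0.78) = 6.7230%
R_f = 9.50% − 0.78 × 6.7230% = 4.2561%
β_Talbot = ρ·σ_i/σ_m = 0.520 × 40.76 / 16.37 = 1.2948
E(R_Talbot) = R_f + β × MRP = 4.2561% + 1.2948 × 6.7230% = 12.96%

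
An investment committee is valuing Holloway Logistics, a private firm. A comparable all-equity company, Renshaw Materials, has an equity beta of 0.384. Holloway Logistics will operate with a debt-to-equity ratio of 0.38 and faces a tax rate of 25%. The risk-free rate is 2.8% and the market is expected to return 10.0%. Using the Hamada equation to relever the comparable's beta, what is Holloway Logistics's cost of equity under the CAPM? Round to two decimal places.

β_L = β_U × [1 + (1 − t)(D/E)] = 0.384 × [1 + (1 − 0.25) × 0.38]
    = 0.384 × [1 + 0.75 × 0.38] = 0.384 × 1.2850 = 0.4934
MRP = 10.0% − 2.8% = 7.20%
E(R) = R_f + β_L × MRP = 2.8% + 0.4934 × 7.2% = 6.35%

6.35%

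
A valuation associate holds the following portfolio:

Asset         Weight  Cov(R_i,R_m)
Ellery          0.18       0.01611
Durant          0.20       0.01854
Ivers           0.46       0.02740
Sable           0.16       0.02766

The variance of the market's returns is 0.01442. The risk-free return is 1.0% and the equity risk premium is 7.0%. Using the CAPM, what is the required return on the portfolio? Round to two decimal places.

12.47%

β_Ellery = 0.01611 / 0.01442 = 1.1172
β_Durant = 0.01854 / 0.01442 = 1.2857
β_Ivers = 0.02740 / 0.01442 = 1.9001
β_Sable = 0.02766 / 0.01442 = 1.9182
β_P = Σ w_i β_i = 0.18×1.1172 + 0.20×1.2857 + 0.46×1.9001 + 0.16×1.9182 = 1.6392
E(R_P) = R_f + β_P × MRP = 1.0% + 1.6392 × 7.0% = 12.47%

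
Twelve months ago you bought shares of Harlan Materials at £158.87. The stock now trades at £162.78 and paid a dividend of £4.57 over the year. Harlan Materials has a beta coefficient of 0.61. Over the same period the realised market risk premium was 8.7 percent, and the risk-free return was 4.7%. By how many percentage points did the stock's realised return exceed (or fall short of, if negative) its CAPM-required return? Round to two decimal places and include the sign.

Realised HPR = (P1 + D1 − P0) / P0 = (162.78 + 4.57 − 158.87) / 158.87 = 8.48 / 158.87 = 5.3377%
CAPM required = R_f + β·MRP = 4.7% + 0.61 × 8.7% = 10.0070%
α = realised − required = 5.3377% − 10.0070% = -4.67%

-4.67%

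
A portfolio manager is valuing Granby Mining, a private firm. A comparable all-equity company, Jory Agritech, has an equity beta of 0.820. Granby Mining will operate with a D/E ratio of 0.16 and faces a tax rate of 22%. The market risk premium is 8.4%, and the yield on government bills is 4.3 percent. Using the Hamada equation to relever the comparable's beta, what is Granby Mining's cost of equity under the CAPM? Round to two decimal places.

12.05%

β_L = β_U × [1 + (1 − t)(D/E)] = 0.820 × [1 + (1 − 0.22) × 0.16]
    = 0.820 × [1 + 0.78 × 0.16] = 0.820 × 1.1248 = 0.9223
E(R) = R_f + β_L × MRP = 4.3% + 0.9223 × 8.4% = 12.05%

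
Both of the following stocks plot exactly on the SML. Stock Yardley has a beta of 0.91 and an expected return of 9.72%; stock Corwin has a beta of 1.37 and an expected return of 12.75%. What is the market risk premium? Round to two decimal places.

6.59%

Both satisfy E(R) = R_f + β·MRP, so the slope of the SML is
MRP = (12.75% − 9.72%) / (1.37 − 0.91) = 3.03% / 0.46 = 6.5870%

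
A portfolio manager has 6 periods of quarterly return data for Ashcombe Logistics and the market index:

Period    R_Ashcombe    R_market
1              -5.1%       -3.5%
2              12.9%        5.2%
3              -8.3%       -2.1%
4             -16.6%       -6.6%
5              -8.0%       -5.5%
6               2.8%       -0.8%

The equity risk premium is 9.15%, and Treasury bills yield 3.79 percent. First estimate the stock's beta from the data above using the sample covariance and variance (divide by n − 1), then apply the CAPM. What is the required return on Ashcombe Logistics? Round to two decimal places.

24.87%

Mean R_i = (-5.1 + 12.9 − 8.3 − 16.6 − 8.0 + 2.8) / 6 = -3.7167%
Mean R_m = (-3.5 + 5.2 − 2.1 − 6.6 − 5.5 − 0.8) / 6 = -2.2167%
Σ(R_i − R̄_i)(R_m − R̄_m) = 204.2483  ⇒  Cov = 204.2483 / 5 = 40.8497
Σ(R_m − R̄_m)² = 88.6683  ⇒  Var(R_m) = 88.6683 / 5 = 17.7337
β = Cov / Var(R_m) = 40.8497 / 17.7337 = 2.3035
E(R) = R_f + β × MRP = 3.79% + 2.3035 × 9.15% = 24.87%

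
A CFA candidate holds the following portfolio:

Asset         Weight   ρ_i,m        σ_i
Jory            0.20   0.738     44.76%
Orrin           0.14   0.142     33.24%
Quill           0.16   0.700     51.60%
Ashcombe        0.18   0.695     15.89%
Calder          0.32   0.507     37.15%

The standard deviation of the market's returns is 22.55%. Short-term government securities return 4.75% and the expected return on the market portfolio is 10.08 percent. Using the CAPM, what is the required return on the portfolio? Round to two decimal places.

β_Jory = 0.738 × 44.76% / 22.55% = 1.4649
β_Orrin = 0.142 × 33.24% / 22.55% = 0.2093
β_Quill = 0.700 × 51.60% / 22.55% = 1.6018
β_Ashcombe = 0.695 × 15.89% / 22.55% = 0.4897
β_Calder = 0.507 × 37.15% / 22.55% = 0.8353
β_P = Σ w_i β_i = 0.20×1.4649 + 0.14×0.2093 + 0.16×1.6018 + 0.18×0.4897 + 0.32×0.8353 = 0.9340
MRP = 10.08% − 4.75% = 5.33%
E(R_P) = R_f + β_P × MRP = 4.75% + 0.9340 × 5.33% = 9.73%

9.73%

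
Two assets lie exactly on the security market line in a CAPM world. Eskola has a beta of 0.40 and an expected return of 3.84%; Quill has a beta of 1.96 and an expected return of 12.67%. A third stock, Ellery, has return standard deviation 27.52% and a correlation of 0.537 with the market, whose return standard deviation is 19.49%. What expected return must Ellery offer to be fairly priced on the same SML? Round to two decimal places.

5.87%

MRP = (12.67% − 3.84%) / (1.96 − 0.40) = 5.6603%
R_f = 3.84% − 0.40 × 5.6603% = 1.5759%
β_Ellery = ρ·σ_i/σ_m = 0.537 × 27.52 / 19.49 = 0.7582
E(R_Ellery) = R_f + β × MRP = 1.5759% + 0.7582 × 5.6603% = 5.87%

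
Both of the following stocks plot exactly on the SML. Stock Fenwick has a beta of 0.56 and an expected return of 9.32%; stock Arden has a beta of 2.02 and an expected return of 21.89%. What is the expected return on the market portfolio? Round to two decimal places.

Both satisfy E(R) = R_f + β·MRP, so the slope of the SML is
MRP = (21.89% − 9.32%) / (2.02 − 0.56) = 12.57% / 1.46 = 8.6096%
R_f = E(R_Fenwick) − β_Fenwick·MRP = 9.32% − 0.56 × 8.6096% = 4.4986%
E(R_m) = R_f + MRP = 4.4986% + 8.6096% = 13.11%

13.11%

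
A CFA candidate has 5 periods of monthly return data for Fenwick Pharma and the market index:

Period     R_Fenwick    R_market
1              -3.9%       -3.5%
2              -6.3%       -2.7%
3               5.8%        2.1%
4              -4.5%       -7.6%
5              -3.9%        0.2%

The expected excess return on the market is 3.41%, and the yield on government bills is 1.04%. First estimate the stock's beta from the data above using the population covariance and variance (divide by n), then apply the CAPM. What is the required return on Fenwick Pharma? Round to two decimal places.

3.93%

Mean R_i = (-3.9 − 6.3 + 5.8 − 4.5 − 3.9) / 5 = -2.5600%
Mean R_m = (-3.5 − 2.7 + 2.1 − 7.6 + 0.2) / 5 = -2.3000%
Σ(R_i − R̄_i)(R_m − R̄_m) = 46.8200  ⇒  Cov = 46.8200 / 5 = 9.3640
Σ(R_m − R̄_m)² = 55.3000  ⇒  Var(R_m) = 55.3000 / 5 = 11.0600
β = Cov / Var(R_m) = 9.3640 / 11.0600 = 0.8467
E(R) = R_f + β × MRP = 1.04% + 0.8467 × 3.41% = 3.93%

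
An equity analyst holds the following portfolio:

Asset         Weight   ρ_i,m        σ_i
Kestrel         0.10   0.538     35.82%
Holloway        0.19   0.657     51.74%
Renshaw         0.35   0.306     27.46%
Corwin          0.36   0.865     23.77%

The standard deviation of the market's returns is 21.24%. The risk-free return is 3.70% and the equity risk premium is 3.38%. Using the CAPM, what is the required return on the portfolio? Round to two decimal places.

6.68%

β_Kestrel = 0.538 × 35.82% / 21.24% = 0.9073
β_Holloway = 0.657 × 51.74% / 21.24% = 1.6004
β_Renshaw = 0.306 × 27.46% / 21.24% = 0.3956
β_Corwin = 0.865 × 23.77% / 21.24% = 0.9680
β_P = Σ w_i β_i = 0.10×0.9073 + 0.19×1.6004 + 0.35×0.3956 + 0.36×0.9680 = 0.8817
E(R_P) = R_f + β_P × MRP = 3.70% + 0.8817 × 3.38% = 6.68%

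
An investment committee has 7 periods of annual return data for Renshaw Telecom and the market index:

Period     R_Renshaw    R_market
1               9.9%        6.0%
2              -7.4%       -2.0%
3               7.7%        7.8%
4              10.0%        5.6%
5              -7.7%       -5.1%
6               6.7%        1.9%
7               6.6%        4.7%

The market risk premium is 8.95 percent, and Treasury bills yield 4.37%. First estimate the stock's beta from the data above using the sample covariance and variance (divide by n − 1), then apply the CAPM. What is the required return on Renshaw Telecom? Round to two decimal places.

Mean R_i = (9.9 − 7.4 + 7.7 + 10.0 − 7.7 + 6.7 + 6.6) / 7 = 3.6857%
Mean R_m = (6.0 − 2.0 + 7.8 + 5.6 − 5.1 + 1.9 + 4.7) / 7 = 2.7000%
Σ(R_i − R̄_i)(R_m − R̄_m) = 203.6200  ⇒  Cov = 203.6200 / 6 = 33.9367
Σ(R_m − R̄_m)² = 132.8800  ⇒  Var(R_m) = 132.8800 / 6 = 22.1467
β = Cov / Var(R_m) = 33.9367 / 22.1467 = 1.5324
E(R) = R_f + β × MRP = 4.37% + 1.5324 × 8.95% = 18.08%

18.08%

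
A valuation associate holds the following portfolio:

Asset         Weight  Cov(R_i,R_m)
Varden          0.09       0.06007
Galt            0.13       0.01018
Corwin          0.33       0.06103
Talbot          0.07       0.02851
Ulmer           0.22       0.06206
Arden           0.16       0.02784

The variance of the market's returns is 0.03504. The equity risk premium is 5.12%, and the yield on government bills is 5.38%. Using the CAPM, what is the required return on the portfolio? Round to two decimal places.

β_Varden = 0.06007 / 0.03504 = 1.7143
β_Galt = 0.01018 / 0.03504 = 0.2905
β_Corwin = 0.06103 / 0.03504 = 1.7417
β_Talbot = 0.02851 / 0.03504 = 0.8136
β_Ulmer = 0.06206 / 0.03504 = 1.7711
β_Arden = 0.02784 / 0.03504 = 0.7945
β_P = Σ w_i β_i = 0.09×1.7143 + 0.13×0.2905 + 0.33×1.7417 + 0.07×0.8136 + 0.22×1.7711 + 0.16×0.7945 = 1.3405
E(R_P) = R_f + β_P × MRP = 5.38% + 1.3405 × 5.12% = 12.24%

12.24%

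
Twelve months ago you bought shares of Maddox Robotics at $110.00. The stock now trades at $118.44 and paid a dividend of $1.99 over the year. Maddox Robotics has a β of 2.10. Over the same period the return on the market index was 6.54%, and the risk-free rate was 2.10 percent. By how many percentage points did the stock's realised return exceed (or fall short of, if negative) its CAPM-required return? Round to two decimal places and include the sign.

-1.94%

Realised HPR = (P1 + D1 − P0) / P0 = (118.44 + 1.99 − 110.00) / 110.00 = 10.43 / 110.00 = 9.4818%
MRP = 6.54% − 2.10% = 4.44%
CAPM required = R_f + β·MRP = 2.10% + 2.10 × 4.44% = 11.4240%
α = realised − required = 9.4818% − 11.4240% = -1.94%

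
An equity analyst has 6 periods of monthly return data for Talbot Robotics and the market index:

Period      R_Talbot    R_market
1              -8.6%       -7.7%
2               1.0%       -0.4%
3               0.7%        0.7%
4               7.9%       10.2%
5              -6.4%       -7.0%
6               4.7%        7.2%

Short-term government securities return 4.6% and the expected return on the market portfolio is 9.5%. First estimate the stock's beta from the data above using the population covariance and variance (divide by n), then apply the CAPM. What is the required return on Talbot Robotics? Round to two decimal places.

Mean R_i = (-8.6 + 1.0 + 0.7 + 7.9 − 6.4 + 4.7) / 6 = -0.1167%
Mean R_m = (-7.7 − 0.4 + 0.7 + 10.2 − 7.0 + 7.2) / 6 = 0.5000%
Σ(R_i − R̄_i)(R_m − R̄_m) = 225.8800  ⇒  Cov = 225.8800 / 6 = 37.6467
Σ(R_m − R̄_m)² = 263.3200  ⇒  Var(R_m) = 263.3200 / 6 = 43.8867
β = Cov / Var(R_m) = 37.6467 / 43.8867 = 0.8578
MRP = 9.5% − 4.6% = 4.90%
E(R) = R_f + β × MRP = 4.6% + 0.8578 × 4.9% = 8.80%

8.80%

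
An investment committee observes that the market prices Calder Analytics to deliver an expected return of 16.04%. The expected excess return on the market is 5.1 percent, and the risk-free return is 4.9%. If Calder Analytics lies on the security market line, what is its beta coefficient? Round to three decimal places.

2.184

β = (E(R) − R_f) / MRP = (16.04% − 4.9%) / 5.1% = 11.14% / 5.1% = 2.184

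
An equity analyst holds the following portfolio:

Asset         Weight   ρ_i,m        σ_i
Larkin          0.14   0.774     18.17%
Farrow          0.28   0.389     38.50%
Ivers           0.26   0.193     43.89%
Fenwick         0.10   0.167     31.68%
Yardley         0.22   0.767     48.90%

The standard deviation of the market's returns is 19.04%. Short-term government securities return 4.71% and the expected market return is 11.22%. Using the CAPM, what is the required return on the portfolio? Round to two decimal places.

β_Larkin = 0.774 × 18.17% / 19.04% = 0.7386
β_Farrow = 0.389 × 38.50% / 19.04% = 0.7866
β_Ivers = 0.193 × 43.89% / 19.04% = 0.4449
β_Fenwick = 0.167 × 31.68% / 19.04% = 0.2779
β_Yardley = 0.767 × 48.90% / 19.04% = 1.9699
β_P = Σ w_i β_i = 0.14×0.7386 + 0.28×0.7866 + 0.26×0.4449 + 0.10×0.2779 + 0.22×1.9699 = 0.9005
MRP = 11.22% − 4.71% = 6.51%
E(R_P) = R_f + β_P × MRP = 4.71% + 0.9005 × 6.51% = 10.57%

10.57%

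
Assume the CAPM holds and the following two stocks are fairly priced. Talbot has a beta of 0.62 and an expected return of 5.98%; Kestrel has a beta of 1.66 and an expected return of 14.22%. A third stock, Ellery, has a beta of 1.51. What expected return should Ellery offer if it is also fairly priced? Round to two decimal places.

MRP (SML slope) = (14.22% − 5.98%) / (1.66 − 0.62) = 8.24% / 1.04 = 7.9231%
R_f (intercept) = 5.98% − 0.62 × 7.9231% = 1.0677%
E(R_Ellery) = R_f + β × MRP = 1.0677% + 1.51 × 7.9231% = 13.03%

13.03%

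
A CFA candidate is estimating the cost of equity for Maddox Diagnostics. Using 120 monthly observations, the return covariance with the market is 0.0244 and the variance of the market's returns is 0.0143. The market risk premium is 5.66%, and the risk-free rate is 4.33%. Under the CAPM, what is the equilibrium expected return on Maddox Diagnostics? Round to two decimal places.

13.99%

β = Cov(R_i, R_m) / Var(R_m) = 0.0244 / 0.0143 = 1.7063
E(R) = R_f + β × MRP = 4.33% + 1.7063 × 5.66% = 13.99%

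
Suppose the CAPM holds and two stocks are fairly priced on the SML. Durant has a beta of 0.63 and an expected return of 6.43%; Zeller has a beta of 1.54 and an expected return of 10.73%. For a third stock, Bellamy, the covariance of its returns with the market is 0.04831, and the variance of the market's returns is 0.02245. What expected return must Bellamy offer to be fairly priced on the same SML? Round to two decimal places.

MRP = (10.73% − 6.43%) / (1.54 − 0.63) = 4.7253%
R_f = 6.43% − 0.63 × 4.7253% = 3.4531%
β_Bellamy = Cov / Var(R_m) = 0.04831 / 0.02245 = 2.1519
E(R_Bellamy) = R_f + β × MRP = 3.4531% + 2.1519 × 4.7253% = 13.62%

13.62%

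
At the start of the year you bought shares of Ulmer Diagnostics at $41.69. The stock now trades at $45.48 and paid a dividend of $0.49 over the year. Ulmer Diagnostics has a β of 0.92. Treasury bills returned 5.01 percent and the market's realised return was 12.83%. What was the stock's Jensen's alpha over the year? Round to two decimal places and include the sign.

Realised HPR = (P1 + D1 − P0) / P0 = (45.48 + 0.49 − 41.69) / 41.69 = 4.28 / 41.69 = 10.2663%
MRP = 12.83% − 5.01% = 7.82%
CAPM required = R_f + β·MRP = 5.01% + 0.92 × 7.82% = 12.2044%
α = realised − required = 10.2663% − 12.2044% = -1.94%

-1.94%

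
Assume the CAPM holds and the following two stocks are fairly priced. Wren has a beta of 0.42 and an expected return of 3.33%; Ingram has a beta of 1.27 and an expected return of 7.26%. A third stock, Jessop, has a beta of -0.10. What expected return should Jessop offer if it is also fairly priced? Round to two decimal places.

MRP (SML slope) = (7.26% − 3.33%) / (1.27 − 0.42) = 3.93% / 0.85 = 4.6235%
R_f (intercept) = 3.33% − 0.42 × 4.6235% = 1.3881%
E(R_Jessop) = R_f + β × MRP = 1.3881% + -0.10 × 4.6235% = 0.93%

0.93%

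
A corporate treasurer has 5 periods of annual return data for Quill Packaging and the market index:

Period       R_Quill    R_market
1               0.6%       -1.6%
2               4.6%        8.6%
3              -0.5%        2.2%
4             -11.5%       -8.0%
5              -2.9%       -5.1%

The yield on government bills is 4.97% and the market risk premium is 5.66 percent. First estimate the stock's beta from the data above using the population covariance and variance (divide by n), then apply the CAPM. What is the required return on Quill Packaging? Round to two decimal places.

9.57%

Mean R_i = (0.6 + 4.6 − 0.5 − 11.5 − 2.9) / 5 = -1.9400%
Mean R_m = (-1.6 + 8.6 + 2.2 − 8.0 − 5.1) / 5 = -0.7800%
Σ(R_i − R̄_i)(R_m − R̄_m) = 136.7240  ⇒  Cov = 136.7240 / 5 = 27.3448
Σ(R_m − R̄_m)² = 168.3280  ⇒  Var(R_m) = 168.3280 / 5 = 33.6656
β = Cov / Var(R_m) = 27.3448 / 33.6656 = 0.8122
E(R) = R_f + β × MRP = 4.97% + 0.8122 × 5.66% = 9.57%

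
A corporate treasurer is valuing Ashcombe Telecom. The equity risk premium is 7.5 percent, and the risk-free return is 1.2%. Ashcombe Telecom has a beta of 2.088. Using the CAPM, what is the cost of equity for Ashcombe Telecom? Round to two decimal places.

16.86%

E(R) = R_f + β × MRP = 1.2% + 2.088 × 7.5% = 16.86%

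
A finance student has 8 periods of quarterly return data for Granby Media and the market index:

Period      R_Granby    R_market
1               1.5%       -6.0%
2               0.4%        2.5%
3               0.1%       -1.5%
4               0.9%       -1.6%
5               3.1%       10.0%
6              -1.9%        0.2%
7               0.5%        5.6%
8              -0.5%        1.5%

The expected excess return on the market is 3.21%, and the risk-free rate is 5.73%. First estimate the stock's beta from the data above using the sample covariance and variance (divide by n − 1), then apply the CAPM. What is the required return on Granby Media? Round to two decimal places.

Mean R_i = (1.5 + 0.4 + 0.1 + 0.9 + 3.1 − 1.9 + 0.5 − 0.5) / 8 = 0.5125%
Mean R_m = (-6.0 + 2.5 − 1.5 − 1.6 + 10.0 + 0.2 + 5.6 + 1.5) / 8 = 1.3375%
Σ(R_i − R̄_i)(R_m − R̄_m) = 17.5963  ⇒  Cov = 17.5963 / 7 = 2.5138
Σ(R_m − R̄_m)² = 166.3988  ⇒  Var(R_m) = 166.3988 / 7 = 23.7713
β = Cov / Var(R_m) = 2.5138 / 23.7713 = 0.1057
E(R) = R_f + β × MRP = 5.73% + 0.1057 × 3.21% = 6.07%

6.07%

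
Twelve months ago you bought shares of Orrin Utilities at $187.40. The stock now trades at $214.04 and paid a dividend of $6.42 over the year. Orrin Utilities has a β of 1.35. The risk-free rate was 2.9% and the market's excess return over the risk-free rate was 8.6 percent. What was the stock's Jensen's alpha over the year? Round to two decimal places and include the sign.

+3.13%

Realised HPR = (P1 + D1 − P0) / P0 = (214.04 + 6.42 − 187.40) / 187.40 = 33.06 / 187.40 = 17.6414%
CAPM required = R_f + β·MRP = 2.9% + 1.35 × 8.6% = 14.5100%
α = realised − required = 17.6414% − 14.5100% = +3.13%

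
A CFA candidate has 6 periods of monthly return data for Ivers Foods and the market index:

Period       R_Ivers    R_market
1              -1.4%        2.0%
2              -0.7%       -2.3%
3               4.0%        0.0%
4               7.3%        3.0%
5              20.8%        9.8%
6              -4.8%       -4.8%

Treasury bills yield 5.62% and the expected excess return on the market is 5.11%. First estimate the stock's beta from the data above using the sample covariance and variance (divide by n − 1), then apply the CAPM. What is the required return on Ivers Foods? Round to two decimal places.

14.25%

Mean R_i = (-1.4 − 0.7 + 4.0 + 7.3 + 20.8 − 4.8) / 6 = 4.2000%
Mean R_m = (2.0 − 2.3 + 0.0 + 3.0 + 9.8 − 4.8) / 6 = 1.2833%
Σ(R_i − R̄_i)(R_m − R̄_m) = 215.2500  ⇒  Cov = 215.2500 / 5 = 43.0500
Σ(R_m − R̄_m)² = 127.4883  ⇒  Var(R_m) = 127.4883 / 5 = 25.4977
β = Cov / Var(R_m) = 43.0500 / 25.4977 = 1.6884
E(R) = R_f + β × MRP = 5.62% + 1.6884 × 5.11% = 14.25%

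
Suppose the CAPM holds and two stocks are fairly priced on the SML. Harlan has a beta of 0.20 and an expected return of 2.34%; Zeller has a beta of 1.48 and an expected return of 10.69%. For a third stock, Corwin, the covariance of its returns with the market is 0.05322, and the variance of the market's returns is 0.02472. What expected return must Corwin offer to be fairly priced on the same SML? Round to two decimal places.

MRP = (10.69% − 2.34%) / (1.48 − 0.20) = 6.5234%
R_f = 2.34% − 0.20 × 6.5234% = 1.0353%
β_Corwin = Cov / Var(R_m) = 0.05322 / 0.02472 = 2.1529
E(R_Corwin) = R_f + β × MRP = 1.0353% + 2.1529 × 6.5234% = 15.08%

15.08%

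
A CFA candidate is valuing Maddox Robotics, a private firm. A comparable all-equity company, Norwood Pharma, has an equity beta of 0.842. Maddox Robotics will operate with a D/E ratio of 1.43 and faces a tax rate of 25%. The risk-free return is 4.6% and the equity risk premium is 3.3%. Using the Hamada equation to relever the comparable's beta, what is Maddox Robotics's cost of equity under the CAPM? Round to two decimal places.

10.36%

β_L = β_U × [1 + (1 − t)(D/E)] = 0.842 × [1 + (1 − 0.25) × 1.43]
    = 0.842 × [1 + 0.75 × 1.43] = 0.842 × 2.0725 = 1.7450
E(R) = R_f + β_L × MRP = 4.6% + 1.7450 × 3.3% = 10.36%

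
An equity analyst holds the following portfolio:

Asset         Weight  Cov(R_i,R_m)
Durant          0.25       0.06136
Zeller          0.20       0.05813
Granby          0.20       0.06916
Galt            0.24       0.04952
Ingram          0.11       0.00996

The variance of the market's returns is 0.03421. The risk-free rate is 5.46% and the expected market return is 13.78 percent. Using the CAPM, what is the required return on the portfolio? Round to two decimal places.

β_Durant = 0.06136 / 0.03421 = 1.7936
β_Zeller = 0.05813 / 0.03421 = 1.6992
β_Granby = 0.06916 / 0.03421 = 2.0216
β_Galt = 0.04952 / 0.03421 = 1.4475
β_Ingram = 0.00996 / 0.03421 = 0.2911
β_P = Σ w_i β_i = 0.25×1.7936 + 0.20×1.6992 + 0.20×2.0216 + 0.24×1.4475 + 0.11×0.2911 = 1.5720
MRP = 13.78% − 5.46% = 8.32%
E(R_P) = R_f + β_P × MRP = 5.46% + 1.5720 × 8.32% = 18.54%

18.54%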